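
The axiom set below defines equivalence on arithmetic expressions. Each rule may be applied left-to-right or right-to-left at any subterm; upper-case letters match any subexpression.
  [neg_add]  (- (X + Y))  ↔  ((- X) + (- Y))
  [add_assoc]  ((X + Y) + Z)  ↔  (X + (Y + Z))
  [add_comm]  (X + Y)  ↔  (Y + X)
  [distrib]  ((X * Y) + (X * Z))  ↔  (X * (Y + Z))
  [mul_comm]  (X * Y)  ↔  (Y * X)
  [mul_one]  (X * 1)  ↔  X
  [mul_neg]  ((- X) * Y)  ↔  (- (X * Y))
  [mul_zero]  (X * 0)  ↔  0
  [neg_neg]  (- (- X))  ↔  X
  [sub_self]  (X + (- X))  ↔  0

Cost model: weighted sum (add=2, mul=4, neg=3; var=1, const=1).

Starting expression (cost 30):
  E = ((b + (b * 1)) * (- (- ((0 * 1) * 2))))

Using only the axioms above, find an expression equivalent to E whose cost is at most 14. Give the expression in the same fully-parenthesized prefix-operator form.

((b + b) * (0 * 2))   [cost 14]

step 1: neg_neg (→) rewrites (- (- ((0 * 1) * 2))) into ((0 * 1) * 2), now ((b + (b * 1)) * ((0 * 1) * 2))
step 2: mul_one (→) rewrites (b * 1) into b, now ((b + b) * ((0 * 1) * 2))
step 3: mul_one (→) rewrites (0 * 1) into 0, reaching cost 14 (bound 14)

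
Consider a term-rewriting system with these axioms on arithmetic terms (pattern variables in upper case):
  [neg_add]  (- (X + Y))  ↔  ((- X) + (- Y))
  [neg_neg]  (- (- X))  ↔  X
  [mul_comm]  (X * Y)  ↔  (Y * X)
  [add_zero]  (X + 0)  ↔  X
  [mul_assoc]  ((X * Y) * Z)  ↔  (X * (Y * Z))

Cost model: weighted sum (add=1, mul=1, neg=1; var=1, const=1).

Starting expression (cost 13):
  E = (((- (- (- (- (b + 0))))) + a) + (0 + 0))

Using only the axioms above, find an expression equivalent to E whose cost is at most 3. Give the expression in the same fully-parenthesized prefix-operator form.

step 1: neg_neg (→) rewrites (- (- (- (b + 0)))) into (- (b + 0)), now (((- (- (b + 0))) + a) + (0 + 0))
step 2: neg_neg (→) rewrites (- (- (b + 0))) into (b + 0), now (((b + 0) + a) + (0 + 0))
step 3: add_zero (→) rewrites (0 + 0) into 0, now (((b + 0) + a) + 0)
step 4: add_zero (→) rewrites (b + 0) into b, now ((b + a) + 0)
step 5: add_zero (→) rewrites ((b + a) + 0) into (b + a), reaching cost 3 (bound 3)

(b + a)   [cost 3]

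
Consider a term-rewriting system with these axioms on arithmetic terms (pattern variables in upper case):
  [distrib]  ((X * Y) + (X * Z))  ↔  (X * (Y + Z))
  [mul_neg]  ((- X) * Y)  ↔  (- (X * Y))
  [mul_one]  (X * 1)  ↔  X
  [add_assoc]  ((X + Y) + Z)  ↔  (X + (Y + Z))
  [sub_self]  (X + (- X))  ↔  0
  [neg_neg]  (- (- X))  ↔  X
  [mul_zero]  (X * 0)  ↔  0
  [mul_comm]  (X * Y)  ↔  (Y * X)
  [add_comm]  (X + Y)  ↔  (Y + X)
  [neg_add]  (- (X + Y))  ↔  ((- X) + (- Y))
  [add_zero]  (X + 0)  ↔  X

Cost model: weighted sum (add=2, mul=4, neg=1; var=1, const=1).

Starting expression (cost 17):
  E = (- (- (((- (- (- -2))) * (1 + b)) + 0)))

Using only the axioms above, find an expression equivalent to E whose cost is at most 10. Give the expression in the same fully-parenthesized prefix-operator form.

step 1: neg_neg (→) rewrites (- (- -2)) into -2, now (- (- (((- -2) * (1 + b)) + 0)))
step 2: neg_neg (→) rewrites (- (- (((- -2) * (1 + b)) + 0))) into (((- -2) * (1 + b)) + 0)
step 3: add_zero (→) rewrites (((- -2) * (1 + b)) + 0) into ((- -2) * (1 + b)), reaching cost 10 (bound 10)

((- -2) * (1 + b))   [cost 10]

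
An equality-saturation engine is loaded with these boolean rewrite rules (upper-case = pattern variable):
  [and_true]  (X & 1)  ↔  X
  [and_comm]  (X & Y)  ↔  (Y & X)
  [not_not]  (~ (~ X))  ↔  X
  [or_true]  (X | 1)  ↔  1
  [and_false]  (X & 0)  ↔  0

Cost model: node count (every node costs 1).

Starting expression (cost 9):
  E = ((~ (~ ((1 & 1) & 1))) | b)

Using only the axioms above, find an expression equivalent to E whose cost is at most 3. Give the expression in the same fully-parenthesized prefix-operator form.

(1) (~ (~ ((1 & 1) & 1)))  =[not_not →]=  ((1 & 1) & 1)    ⊢ (((1 & 1) & 1) | b)
(2) ((1 & 1) & 1)  =[and_true →]=  (1 & 1)    ⊢ ((1 & 1) | b)
(3) (1 & 1)  =[and_true →]=  1    ⊢ cost 3, within 3

(1 | b)   [cost 3]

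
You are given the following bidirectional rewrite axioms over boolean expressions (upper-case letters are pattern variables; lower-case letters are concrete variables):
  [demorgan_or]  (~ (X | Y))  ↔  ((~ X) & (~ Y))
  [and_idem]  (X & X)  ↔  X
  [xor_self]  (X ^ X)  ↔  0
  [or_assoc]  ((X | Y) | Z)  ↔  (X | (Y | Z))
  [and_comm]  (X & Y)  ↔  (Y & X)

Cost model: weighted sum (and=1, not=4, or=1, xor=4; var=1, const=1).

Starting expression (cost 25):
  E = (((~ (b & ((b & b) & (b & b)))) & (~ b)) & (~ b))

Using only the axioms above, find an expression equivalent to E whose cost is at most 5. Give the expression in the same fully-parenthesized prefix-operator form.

(~ b)   [cost 5]

1. [and_idem →] ((b & b) & (b & b))  →  (b & b);  E = (((~ (b & (b & b))) & (~ b)) & (~ b))
2. [and_idem →] (b & b)  →  b;  E = (((~ (b & b)) & (~ b)) & (~ b))
3. [and_idem →] (b & b)  →  b;  E = (((~ b) & (~ b)) & (~ b))
4. [and_idem →] ((~ b) & (~ b))  →  (~ b);  E = ((~ b) & (~ b))
5. [and_idem →] ((~ b) & (~ b))  →  (~ b);  cost 5 ≤ 5, done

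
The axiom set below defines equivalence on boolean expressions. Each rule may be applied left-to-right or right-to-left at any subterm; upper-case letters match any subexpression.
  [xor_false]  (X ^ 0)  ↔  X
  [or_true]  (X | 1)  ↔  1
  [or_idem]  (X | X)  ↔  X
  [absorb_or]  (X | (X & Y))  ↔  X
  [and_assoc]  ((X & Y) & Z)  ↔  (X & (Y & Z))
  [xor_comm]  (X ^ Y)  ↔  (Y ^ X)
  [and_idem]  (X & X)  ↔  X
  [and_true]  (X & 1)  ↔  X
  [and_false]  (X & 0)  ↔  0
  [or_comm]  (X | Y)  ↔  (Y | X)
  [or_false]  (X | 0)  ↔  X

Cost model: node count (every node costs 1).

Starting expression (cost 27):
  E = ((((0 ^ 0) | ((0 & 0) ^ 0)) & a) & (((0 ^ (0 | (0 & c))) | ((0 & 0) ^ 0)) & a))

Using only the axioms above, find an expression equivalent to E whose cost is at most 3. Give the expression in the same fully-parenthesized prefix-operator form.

(0 & a)   [cost 3]

1. [absorb_or →] (0 | (0 & c))  →  0;  E = ((((0 ^ 0) | ((0 & 0) ^ 0)) & a) & (((0 ^ 0) | ((0 & 0) ^ 0)) & a))
2. [and_idem →] ((((0 ^ 0) | ((0 & 0) ^ 0)) & a) & (((0 ^ 0) | ((0 & 0) ^ 0)) & a))  →  (((0 ^ 0) | ((0 & 0) ^ 0)) & a)
3. [and_idem →] (0 & 0)  →  0;  E = (((0 ^ 0) | (0 ^ 0)) & a)
4. [or_idem →] ((0 ^ 0) | (0 ^ 0))  →  (0 ^ 0);  E = ((0 ^ 0) & a)
5. [xor_false →] (0 ^ 0)  →  0;  cost 3 ≤ 3, done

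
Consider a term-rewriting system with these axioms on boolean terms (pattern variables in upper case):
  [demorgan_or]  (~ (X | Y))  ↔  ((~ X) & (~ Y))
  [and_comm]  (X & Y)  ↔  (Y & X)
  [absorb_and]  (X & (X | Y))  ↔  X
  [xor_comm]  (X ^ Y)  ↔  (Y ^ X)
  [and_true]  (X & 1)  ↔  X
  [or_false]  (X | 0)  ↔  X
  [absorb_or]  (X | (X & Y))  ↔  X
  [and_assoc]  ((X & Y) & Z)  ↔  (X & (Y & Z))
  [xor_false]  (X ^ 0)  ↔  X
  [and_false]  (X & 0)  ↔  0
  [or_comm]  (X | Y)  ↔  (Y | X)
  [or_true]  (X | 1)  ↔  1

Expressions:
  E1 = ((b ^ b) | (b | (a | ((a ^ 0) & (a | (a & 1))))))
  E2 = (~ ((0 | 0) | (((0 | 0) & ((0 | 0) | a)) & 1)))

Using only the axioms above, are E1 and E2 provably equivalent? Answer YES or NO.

NO

Every axiom is a valid identity, so a rewrite proof would force E1 and E2 to agree under every assignment.
At a=0, b=0: E1 = 0 but E2 = 1; they differ, so no derivation exists.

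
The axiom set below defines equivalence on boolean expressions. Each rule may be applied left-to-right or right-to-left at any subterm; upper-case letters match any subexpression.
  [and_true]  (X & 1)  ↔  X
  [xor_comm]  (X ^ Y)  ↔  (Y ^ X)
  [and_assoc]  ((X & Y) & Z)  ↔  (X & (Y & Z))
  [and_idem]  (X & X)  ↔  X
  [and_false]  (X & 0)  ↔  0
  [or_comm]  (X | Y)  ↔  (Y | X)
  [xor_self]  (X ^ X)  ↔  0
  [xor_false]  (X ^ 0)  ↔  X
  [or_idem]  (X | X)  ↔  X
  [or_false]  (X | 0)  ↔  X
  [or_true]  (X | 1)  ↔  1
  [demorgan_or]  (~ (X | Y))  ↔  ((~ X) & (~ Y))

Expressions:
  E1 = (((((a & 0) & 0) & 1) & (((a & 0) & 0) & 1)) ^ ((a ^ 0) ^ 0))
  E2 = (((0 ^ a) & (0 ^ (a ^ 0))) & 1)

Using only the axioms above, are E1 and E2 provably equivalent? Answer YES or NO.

YES

(1) ((((a & 0) & 0) & 1) & (((a & 0) & 0) & 1))  =[and_idem →]=  (((a & 0) & 0) & 1)    ⊢ ((((a & 0) & 0) & 1) ^ ((a ^ 0) ^ 0))
(2) (a & 0)  =[and_false →]=  0    ⊢ (((0 & 0) & 1) ^ ((a ^ 0) ^ 0))
(3) (0 & 0)  =[and_idem →]=  0    ⊢ ((0 & 1) ^ ((a ^ 0) ^ 0))
(4) (0 & 1)  =[and_true →]=  0    ⊢ (0 ^ ((a ^ 0) ^ 0))
(5) (a ^ 0)  =[xor_false →]=  a    ⊢ (0 ^ (a ^ 0))
(6) (a ^ 0)  =[xor_false →]=  a    ⊢ (0 ^ a)
(7) (0 ^ a)  =[and_true ←]=  ((0 ^ a) & 1)
(8) (0 ^ a)  =[and_idem ←]=  ((0 ^ a) & (0 ^ a))    ⊢ (((0 ^ a) & (0 ^ a)) & 1)
(9) a  =[xor_false ←]=  (a ^ 0)    ⊢ E2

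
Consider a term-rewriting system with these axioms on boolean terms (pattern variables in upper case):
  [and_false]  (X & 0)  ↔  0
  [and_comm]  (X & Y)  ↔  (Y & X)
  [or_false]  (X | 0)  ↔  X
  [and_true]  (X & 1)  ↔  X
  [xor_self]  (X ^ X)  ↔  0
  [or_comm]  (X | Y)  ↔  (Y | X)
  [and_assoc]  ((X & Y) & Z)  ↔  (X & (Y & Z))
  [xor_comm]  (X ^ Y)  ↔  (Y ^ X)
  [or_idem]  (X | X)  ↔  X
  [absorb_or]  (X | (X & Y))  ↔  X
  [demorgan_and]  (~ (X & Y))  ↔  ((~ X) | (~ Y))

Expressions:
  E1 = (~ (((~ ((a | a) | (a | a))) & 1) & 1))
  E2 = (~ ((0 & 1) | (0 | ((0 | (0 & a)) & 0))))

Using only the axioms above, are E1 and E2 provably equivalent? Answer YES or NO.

NO

The axioms are sound identities: if E1 ↔* E2 then E1 and E2 evaluate identically under any assignment.
Under a=0: E1 evaluates to 0, E2 to 1. Distinct ⇒ no rewrite sequence connects them.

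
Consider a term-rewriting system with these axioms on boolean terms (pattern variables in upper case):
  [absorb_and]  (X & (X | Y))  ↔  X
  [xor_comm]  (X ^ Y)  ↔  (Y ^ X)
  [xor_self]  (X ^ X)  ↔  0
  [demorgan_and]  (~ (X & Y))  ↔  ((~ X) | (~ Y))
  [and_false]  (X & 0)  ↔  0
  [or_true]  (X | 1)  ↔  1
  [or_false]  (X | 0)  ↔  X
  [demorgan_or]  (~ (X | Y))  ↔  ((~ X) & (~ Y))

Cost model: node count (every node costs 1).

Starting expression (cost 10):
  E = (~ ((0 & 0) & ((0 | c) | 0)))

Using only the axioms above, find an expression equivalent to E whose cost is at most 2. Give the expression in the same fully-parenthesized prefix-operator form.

(~ 0)   [cost 2]

(1) ((0 | c) | 0)  =[or_false →]=  (0 | c)    ⊢ (~ ((0 & 0) & (0 | c)))
(2) (0 & 0)  =[and_false →]=  0    ⊢ (~ (0 & (0 | c)))
(3) (0 & (0 | c))  =[absorb_and →]=  0    ⊢ cost 2, within 2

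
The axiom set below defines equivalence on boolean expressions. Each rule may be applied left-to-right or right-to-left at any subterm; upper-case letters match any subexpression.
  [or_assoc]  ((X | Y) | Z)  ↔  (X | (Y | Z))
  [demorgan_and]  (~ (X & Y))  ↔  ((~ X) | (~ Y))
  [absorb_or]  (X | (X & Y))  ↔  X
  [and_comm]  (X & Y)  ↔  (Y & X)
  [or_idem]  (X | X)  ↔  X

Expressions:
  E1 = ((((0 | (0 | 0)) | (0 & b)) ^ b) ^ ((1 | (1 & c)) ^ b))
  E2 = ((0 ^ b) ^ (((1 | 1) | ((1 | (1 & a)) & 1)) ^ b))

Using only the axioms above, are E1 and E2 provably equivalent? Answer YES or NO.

YES

(1) (0 | 0)  =[or_idem →]=  0    ⊢ ((((0 | 0) | (0 & b)) ^ b) ^ ((1 | (1 & c)) ^ b))
(2) (1 | (1 & c))  =[absorb_or →]=  1    ⊢ ((((0 | 0) | (0 & b)) ^ b) ^ (1 ^ b))
(3) (0 | 0)  =[or_idem →]=  0    ⊢ (((0 | (0 & b)) ^ b) ^ (1 ^ b))
(4) (0 | (0 & b))  =[absorb_or →]=  0    ⊢ ((0 ^ b) ^ (1 ^ b))
(5) 1  =[absorb_or ←]=  (1 | (1 & 1))    ⊢ ((0 ^ b) ^ ((1 | (1 & 1)) ^ b))
(6) 1  =[absorb_or ←]=  (1 | (1 & a))    ⊢ ((0 ^ b) ^ ((1 | ((1 | (1 & a)) & 1)) ^ b))
(7) 1  =[or_idem ←]=  (1 | 1)    ⊢ E2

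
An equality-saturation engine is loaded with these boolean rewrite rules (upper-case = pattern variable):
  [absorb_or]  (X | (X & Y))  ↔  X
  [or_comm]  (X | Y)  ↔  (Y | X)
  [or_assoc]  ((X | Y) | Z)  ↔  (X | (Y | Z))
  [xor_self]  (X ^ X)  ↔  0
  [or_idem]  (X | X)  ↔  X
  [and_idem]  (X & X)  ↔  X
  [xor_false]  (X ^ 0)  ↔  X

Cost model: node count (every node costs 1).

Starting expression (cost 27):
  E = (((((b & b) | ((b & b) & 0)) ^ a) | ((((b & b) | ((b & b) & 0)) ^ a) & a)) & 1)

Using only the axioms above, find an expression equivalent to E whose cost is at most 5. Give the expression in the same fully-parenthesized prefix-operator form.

((b ^ a) & 1)   [cost 5]

1. [absorb_or →] ((((b & b) | ((b & b) & 0)) ^ a) | ((((b & b) | ((b & b) & 0)) ^ a) & a))  →  (((b & b) | ((b & b) & 0)) ^ a);  E = ((((b & b) | ((b & b) & 0)) ^ a) & 1)
2. [absorb_or →] ((b & b) | ((b & b) & 0))  →  (b & b);  E = (((b & b) ^ a) & 1)
3. [and_idem →] (b & b)  →  b;  cost 5 ≤ 5, done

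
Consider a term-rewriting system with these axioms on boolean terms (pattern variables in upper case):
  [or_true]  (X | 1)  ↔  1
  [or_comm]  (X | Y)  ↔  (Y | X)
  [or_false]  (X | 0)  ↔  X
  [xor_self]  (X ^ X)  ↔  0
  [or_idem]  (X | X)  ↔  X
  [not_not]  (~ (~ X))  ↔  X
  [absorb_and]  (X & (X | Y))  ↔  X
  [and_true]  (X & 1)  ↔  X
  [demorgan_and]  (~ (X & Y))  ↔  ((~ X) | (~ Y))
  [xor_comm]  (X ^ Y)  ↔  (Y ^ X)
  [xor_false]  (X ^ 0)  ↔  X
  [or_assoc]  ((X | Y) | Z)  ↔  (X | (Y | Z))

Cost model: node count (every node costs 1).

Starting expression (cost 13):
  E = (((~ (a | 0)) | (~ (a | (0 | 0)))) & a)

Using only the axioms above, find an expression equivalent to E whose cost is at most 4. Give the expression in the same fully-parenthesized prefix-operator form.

((~ a) & a)   [cost 4]

(1) (0 | 0)  =[or_false →]=  0    ⊢ (((~ (a | 0)) | (~ (a | 0))) & a)
(2) ((~ (a | 0)) | (~ (a | 0)))  =[or_idem →]=  (~ (a | 0))    ⊢ ((~ (a | 0)) & a)
(3) (a | 0)  =[or_false →]=  a    ⊢ cost 4, within 4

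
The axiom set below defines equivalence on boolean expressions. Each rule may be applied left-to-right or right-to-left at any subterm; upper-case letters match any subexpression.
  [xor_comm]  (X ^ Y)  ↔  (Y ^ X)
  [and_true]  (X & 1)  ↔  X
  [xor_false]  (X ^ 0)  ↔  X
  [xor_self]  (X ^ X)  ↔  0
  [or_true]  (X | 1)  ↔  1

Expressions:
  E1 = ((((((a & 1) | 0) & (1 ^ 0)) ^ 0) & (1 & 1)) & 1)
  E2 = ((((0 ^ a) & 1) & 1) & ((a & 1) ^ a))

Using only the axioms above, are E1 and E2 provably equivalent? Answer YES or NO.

All listed rules preserve value, hence provable equivalence implies equal values everywhere; look for a separating assignment.
a=1 gives E1 ↦ 1, E2 ↦ 0; values differ ⇒ not provably equivalent.

NO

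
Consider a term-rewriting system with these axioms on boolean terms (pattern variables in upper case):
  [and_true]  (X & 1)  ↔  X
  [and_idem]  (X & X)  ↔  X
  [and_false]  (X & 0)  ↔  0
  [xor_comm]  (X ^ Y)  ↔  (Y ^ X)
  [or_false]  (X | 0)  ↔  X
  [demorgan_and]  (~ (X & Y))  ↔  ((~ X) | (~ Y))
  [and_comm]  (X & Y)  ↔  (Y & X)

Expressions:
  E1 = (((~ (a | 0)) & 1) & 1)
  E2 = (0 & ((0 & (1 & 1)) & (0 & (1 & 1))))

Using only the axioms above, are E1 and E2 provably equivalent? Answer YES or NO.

Every axiom is a valid identity, so a rewrite proof would force E1 and E2 to agree under every assignment.
At a=0: E1 = 1 but E2 = 0; they differ, so no derivation exists.

NO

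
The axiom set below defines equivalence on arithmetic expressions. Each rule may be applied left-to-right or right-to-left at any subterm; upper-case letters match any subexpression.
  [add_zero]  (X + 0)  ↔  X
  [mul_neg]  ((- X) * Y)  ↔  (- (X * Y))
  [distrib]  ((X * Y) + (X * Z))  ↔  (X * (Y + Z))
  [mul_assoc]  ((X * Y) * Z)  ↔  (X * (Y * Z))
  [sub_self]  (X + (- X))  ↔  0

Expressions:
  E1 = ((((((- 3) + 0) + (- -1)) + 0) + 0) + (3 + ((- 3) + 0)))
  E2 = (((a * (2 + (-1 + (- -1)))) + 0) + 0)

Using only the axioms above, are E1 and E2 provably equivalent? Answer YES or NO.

Every axiom is a valid identity, so a rewrite proof would force E1 and E2 to agree under every assignment.
At a=0: E1 = -2 but E2 = 0; they differ, so no derivation exists.

NO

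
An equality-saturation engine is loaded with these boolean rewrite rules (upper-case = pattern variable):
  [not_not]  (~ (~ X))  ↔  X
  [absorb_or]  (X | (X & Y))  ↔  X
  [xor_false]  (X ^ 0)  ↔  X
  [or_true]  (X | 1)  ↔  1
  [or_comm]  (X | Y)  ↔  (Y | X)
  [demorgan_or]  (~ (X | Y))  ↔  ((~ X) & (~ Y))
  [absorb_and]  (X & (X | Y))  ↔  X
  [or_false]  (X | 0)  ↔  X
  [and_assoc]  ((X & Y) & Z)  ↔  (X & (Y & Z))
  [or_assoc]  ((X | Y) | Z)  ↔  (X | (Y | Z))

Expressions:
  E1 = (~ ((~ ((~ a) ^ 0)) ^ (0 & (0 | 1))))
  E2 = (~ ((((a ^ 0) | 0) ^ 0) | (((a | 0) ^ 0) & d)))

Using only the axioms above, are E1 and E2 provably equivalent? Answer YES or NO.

YES

(1) (0 & (0 | 1))  =[absorb_and →]=  0    ⊢ (~ ((~ ((~ a) ^ 0)) ^ 0))
(2) ((~ a) ^ 0)  =[xor_false →]=  (~ a)    ⊢ (~ ((~ (~ a)) ^ 0))
(3) (~ (~ a))  =[not_not →]=  a    ⊢ (~ (a ^ 0))
(4) a  =[or_false ←]=  (a | 0)    ⊢ (~ ((a | 0) ^ 0))
(5) ((a | 0) ^ 0)  =[absorb_or ←]=  (((a | 0) ^ 0) | (((a | 0) ^ 0) & d))    ⊢ (~ (((a | 0) ^ 0) | (((a | 0) ^ 0) & d)))
(6) a  =[xor_false ←]=  (a ^ 0)    ⊢ E2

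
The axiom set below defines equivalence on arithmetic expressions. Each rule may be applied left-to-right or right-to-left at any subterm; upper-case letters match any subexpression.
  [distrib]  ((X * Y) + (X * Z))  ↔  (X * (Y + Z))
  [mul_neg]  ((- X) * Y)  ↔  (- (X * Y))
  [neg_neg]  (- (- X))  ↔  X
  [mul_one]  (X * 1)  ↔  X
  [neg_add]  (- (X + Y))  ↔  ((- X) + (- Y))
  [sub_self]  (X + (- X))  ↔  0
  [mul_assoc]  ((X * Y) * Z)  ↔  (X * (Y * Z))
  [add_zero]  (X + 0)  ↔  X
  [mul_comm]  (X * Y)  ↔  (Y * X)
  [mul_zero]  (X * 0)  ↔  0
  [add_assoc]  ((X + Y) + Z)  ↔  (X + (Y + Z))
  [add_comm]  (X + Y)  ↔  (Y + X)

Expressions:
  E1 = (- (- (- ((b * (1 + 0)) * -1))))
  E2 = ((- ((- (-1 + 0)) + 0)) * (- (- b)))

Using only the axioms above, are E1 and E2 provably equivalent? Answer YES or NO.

NO

The axioms are sound identities: if E1 ↔* E2 then E1 and E2 evaluate identically under any assignment.
Under b=1: E1 evaluates to 1, E2 to -1. Distinct ⇒ no rewrite sequence connects them.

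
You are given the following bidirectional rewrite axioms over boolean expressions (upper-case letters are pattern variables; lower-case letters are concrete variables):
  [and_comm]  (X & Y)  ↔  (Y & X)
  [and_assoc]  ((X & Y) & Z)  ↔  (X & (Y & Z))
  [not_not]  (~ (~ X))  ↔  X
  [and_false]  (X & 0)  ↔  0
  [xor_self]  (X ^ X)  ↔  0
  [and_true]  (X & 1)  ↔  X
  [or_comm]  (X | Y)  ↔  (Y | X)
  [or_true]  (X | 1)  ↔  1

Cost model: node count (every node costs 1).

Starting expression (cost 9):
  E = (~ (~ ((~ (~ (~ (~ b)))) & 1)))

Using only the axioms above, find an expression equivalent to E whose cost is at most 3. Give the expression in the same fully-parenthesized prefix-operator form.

(~ (~ b))   [cost 3]

step 1: not_not (→) rewrites (~ (~ ((~ (~ (~ (~ b)))) & 1))) into ((~ (~ (~ (~ b)))) & 1)
step 2: not_not (→) rewrites (~ (~ b)) into b, now ((~ (~ b)) & 1)
step 3: and_true (→) rewrites ((~ (~ b)) & 1) into (~ (~ b)), reaching cost 3 (bound 3)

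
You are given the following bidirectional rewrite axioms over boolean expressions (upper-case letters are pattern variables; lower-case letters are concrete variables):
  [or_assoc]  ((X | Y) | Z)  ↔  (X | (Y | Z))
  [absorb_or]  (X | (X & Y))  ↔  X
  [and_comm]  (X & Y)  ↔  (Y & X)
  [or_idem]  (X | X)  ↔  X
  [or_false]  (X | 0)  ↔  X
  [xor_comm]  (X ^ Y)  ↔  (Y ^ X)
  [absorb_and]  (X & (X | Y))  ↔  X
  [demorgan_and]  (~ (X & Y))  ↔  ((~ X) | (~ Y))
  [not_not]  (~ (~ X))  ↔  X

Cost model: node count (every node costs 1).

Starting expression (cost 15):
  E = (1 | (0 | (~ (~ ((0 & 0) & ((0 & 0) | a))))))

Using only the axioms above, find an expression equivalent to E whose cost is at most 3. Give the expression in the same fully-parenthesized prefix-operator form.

1. [absorb_and →] ((0 & 0) & ((0 & 0) | a))  →  (0 & 0);  E = (1 | (0 | (~ (~ (0 & 0)))))
2. [not_not →] (~ (~ (0 & 0)))  →  (0 & 0);  E = (1 | (0 | (0 & 0)))
3. [absorb_or →] (0 | (0 & 0))  →  0;  cost 3 ≤ 3, done

(1 | 0)   [cost 3]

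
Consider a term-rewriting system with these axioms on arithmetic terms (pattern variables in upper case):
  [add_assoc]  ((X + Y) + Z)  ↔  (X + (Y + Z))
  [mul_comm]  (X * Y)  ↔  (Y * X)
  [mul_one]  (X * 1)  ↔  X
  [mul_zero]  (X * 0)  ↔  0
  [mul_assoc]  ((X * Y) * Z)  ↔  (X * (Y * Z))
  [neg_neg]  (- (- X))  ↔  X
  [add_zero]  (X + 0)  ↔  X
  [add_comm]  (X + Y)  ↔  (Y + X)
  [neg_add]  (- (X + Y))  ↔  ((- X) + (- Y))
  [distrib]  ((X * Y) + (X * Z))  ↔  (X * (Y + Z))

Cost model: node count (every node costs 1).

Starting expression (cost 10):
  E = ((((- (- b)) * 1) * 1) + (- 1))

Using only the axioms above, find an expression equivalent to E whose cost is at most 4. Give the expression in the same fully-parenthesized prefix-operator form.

1. [neg_neg →] (- (- b))  →  b;  E = (((b * 1) * 1) + (- 1))
2. [mul_one →] (b * 1)  →  b;  E = ((b * 1) + (- 1))
3. [mul_one →] (b * 1)  →  b;  cost 4 ≤ 4, done

(b + (- 1))   [cost 4]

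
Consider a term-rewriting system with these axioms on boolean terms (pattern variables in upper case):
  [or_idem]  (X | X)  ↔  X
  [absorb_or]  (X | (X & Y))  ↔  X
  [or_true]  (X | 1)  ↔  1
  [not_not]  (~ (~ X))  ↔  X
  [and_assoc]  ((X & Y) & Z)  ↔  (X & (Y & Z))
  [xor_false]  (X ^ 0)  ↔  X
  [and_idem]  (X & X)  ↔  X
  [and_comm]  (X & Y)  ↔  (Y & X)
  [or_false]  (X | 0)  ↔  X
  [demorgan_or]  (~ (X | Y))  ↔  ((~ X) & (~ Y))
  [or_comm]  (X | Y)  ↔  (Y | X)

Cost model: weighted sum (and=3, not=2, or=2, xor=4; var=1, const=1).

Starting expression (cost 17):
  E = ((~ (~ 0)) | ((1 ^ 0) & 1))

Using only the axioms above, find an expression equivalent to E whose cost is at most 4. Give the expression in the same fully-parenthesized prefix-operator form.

1. [not_not →] (~ (~ 0))  →  0;  E = (0 | ((1 ^ 0) & 1))
2. [xor_false →] (1 ^ 0)  →  1;  E = (0 | (1 & 1))
3. [and_idem →] (1 & 1)  →  1;  cost 4 ≤ 4, done

(0 | 1)   [cost 4]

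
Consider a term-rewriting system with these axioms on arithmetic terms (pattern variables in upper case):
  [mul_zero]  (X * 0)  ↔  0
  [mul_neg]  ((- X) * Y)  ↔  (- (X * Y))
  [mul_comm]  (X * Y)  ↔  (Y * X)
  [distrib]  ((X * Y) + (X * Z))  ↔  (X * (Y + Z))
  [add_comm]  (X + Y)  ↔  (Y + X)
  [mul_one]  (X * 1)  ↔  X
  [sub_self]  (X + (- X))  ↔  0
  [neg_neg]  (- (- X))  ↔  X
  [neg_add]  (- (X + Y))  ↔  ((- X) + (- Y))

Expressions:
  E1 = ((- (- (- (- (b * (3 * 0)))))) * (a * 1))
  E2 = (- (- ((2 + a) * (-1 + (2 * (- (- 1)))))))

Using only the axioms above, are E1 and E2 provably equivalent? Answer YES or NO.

Every axiom is a valid identity, so a rewrite proof would force E1 and E2 to agree under every assignment.
At a=0, b=0: E1 = 0 but E2 = 2; they differ, so no derivation exists.

NO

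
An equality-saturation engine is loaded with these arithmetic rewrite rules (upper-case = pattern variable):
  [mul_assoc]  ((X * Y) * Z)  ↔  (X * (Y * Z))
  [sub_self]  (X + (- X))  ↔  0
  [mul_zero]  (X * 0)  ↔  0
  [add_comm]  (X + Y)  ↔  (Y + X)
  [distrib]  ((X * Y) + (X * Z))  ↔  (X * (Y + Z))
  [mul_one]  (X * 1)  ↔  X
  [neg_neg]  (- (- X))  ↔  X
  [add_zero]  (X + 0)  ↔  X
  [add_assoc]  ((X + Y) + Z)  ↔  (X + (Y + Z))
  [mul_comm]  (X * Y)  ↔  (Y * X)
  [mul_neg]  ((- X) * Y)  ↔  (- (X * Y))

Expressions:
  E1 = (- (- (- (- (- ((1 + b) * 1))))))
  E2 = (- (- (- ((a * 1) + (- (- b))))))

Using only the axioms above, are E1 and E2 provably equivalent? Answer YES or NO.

Every axiom is a valid identity, so a rewrite proof would force E1 and E2 to agree under every assignment.
At a=0, b=0: E1 = -1 but E2 = 0; they differ, so no derivation exists.

NO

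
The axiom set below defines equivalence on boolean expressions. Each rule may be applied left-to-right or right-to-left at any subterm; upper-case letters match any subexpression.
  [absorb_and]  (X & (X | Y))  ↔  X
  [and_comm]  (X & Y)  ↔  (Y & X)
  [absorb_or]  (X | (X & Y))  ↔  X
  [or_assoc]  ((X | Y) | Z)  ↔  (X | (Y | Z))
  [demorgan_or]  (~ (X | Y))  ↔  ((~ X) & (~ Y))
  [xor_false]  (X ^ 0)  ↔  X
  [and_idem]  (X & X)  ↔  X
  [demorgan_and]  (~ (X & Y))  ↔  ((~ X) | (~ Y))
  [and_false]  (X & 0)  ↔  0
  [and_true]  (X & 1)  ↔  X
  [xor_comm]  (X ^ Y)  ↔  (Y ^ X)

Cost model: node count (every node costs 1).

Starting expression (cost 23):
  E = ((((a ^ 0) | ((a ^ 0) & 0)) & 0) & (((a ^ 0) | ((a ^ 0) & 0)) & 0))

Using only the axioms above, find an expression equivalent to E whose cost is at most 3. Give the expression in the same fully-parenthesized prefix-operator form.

(a & 0)   [cost 3]

(1) ((((a ^ 0) | ((a ^ 0) & 0)) & 0) & (((a ^ 0) | ((a ^ 0) & 0)) & 0))  =[and_idem →]=  (((a ^ 0) | ((a ^ 0) & 0)) & 0)
(2) ((a ^ 0) | ((a ^ 0) & 0))  =[absorb_or →]=  (a ^ 0)    ⊢ ((a ^ 0) & 0)
(3) (a ^ 0)  =[xor_false →]=  a    ⊢ cost 3, within 3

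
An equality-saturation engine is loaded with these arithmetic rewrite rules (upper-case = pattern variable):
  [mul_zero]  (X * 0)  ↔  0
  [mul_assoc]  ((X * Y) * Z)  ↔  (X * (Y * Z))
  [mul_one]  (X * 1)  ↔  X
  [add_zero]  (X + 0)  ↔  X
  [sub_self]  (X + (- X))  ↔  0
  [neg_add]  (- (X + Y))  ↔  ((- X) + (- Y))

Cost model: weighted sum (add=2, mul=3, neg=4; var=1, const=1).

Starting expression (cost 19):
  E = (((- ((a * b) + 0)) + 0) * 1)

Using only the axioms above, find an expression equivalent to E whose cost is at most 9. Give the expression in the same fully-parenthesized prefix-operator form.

(- (a * b))   [cost 9]

step 1: mul_one (→) rewrites (((- ((a * b) + 0)) + 0) * 1) into ((- ((a * b) + 0)) + 0)
step 2: add_zero (→) rewrites ((a * b) + 0) into (a * b), now ((- (a * b)) + 0)
step 3: add_zero (→) rewrites ((- (a * b)) + 0) into (- (a * b)), reaching cost 9 (bound 9)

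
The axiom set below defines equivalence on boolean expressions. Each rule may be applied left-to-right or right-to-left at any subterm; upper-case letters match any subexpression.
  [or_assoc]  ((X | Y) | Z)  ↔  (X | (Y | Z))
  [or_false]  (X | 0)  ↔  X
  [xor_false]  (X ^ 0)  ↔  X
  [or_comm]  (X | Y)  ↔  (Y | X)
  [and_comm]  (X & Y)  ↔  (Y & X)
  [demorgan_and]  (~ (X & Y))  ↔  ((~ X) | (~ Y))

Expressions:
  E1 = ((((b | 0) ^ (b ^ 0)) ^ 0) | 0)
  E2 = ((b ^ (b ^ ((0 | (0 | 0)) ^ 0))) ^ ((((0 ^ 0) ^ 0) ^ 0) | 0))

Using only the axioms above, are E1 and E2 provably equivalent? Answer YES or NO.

step 1: or_false (→) rewrites ((((b | 0) ^ (b ^ 0)) ^ 0) | 0) into (((b | 0) ^ (b ^ 0)) ^ 0)
step 2: xor_false (→) rewrites (((b | 0) ^ (b ^ 0)) ^ 0) into ((b | 0) ^ (b ^ 0))
step 3: or_false (→) rewrites (b | 0) into b, now (b ^ (b ^ 0))
step 4: xor_false (→) rewrites (b ^ 0) into b, now (b ^ b)
step 5: xor_false (←) rewrites (b ^ b) into ((b ^ b) ^ 0)
step 6: xor_false (←) rewrites b into (b ^ 0), now ((b ^ (b ^ 0)) ^ 0)
step 7: or_false (←) rewrites 0 into (0 | 0), now ((b ^ (b ^ 0)) ^ (0 | 0))
step 8: or_false (←) rewrites 0 into (0 | 0), now ((b ^ (b ^ (0 | 0))) ^ (0 | 0))
step 9: xor_false (←) rewrites 0 into (0 ^ 0), now ((b ^ (b ^ (0 | 0))) ^ ((0 ^ 0) | 0))
step 10: xor_false (←) rewrites (0 | 0) into ((0 | 0) ^ 0), now ((b ^ (b ^ ((0 | 0) ^ 0))) ^ ((0 ^ 0) | 0))
step 11: xor_false (←) rewrites (0 ^ 0) into ((0 ^ 0) ^ 0), now ((b ^ (b ^ ((0 | 0) ^ 0))) ^ (((0 ^ 0) ^ 0) | 0))
step 12: xor_false (←) rewrites ((0 ^ 0) ^ 0) into (((0 ^ 0) ^ 0) ^ 0), now ((b ^ (b ^ ((0 | 0) ^ 0))) ^ ((((0 ^ 0) ^ 0) ^ 0) | 0))
step 13: or_false (←) rewrites 0 into (0 | 0), which is E2

YES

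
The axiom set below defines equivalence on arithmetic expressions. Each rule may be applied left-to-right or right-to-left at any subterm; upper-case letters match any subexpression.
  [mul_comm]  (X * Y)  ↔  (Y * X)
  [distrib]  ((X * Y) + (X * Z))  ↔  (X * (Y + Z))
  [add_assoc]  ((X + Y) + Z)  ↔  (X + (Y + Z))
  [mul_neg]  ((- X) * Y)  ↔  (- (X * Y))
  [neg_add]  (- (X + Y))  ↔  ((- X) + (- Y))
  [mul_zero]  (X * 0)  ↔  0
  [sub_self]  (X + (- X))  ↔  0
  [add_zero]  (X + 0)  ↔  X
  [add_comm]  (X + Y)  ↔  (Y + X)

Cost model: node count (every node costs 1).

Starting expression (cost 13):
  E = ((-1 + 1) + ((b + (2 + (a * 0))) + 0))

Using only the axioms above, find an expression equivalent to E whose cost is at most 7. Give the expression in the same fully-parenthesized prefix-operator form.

((-1 + 1) + (b + 2))   [cost 7]

step 1: mul_zero (→) rewrites (a * 0) into 0, now ((-1 + 1) + ((b + (2 + 0)) + 0))
step 2: add_zero (→) rewrites ((b + (2 + 0)) + 0) into (b + (2 + 0)), now ((-1 + 1) + (b + (2 + 0)))
step 3: add_zero (→) rewrites (2 + 0) into 2, reaching cost 7 (bound 7)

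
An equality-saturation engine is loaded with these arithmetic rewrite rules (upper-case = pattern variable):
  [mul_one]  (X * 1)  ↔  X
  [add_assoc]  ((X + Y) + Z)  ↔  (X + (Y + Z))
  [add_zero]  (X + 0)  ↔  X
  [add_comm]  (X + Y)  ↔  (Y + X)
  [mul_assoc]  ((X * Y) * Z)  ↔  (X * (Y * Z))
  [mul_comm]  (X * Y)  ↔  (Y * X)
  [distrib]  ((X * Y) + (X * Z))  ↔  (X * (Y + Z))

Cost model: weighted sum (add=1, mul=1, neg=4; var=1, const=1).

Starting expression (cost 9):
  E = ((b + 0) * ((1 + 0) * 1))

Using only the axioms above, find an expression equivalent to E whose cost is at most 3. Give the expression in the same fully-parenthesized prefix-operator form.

(b * 1)   [cost 3]

step 1: add_zero (→) rewrites (b + 0) into b, now (b * ((1 + 0) * 1))
step 2: add_zero (→) rewrites (1 + 0) into 1, now (b * (1 * 1))
step 3: mul_one (→) rewrites (1 * 1) into 1, reaching cost 3 (bound 3)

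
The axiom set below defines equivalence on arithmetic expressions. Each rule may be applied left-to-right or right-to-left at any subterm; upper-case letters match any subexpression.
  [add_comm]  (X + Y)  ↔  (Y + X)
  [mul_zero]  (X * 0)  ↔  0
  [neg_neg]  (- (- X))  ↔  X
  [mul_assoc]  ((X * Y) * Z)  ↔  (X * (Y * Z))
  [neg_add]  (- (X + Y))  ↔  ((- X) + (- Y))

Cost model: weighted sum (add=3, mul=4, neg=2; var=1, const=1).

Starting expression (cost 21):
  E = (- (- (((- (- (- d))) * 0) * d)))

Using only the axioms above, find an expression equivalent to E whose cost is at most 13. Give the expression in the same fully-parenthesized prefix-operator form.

((- d) * (0 * d))   [cost 13]

1. [neg_neg →] (- (- (((- (- (- d))) * 0) * d)))  →  (((- (- (- d))) * 0) * d)
2. [mul_assoc →] (((- (- (- d))) * 0) * d)  →  ((- (- (- d))) * (0 * d))
3. [neg_neg →] (- (- (- d)))  →  (- d);  cost 13 ≤ 13, done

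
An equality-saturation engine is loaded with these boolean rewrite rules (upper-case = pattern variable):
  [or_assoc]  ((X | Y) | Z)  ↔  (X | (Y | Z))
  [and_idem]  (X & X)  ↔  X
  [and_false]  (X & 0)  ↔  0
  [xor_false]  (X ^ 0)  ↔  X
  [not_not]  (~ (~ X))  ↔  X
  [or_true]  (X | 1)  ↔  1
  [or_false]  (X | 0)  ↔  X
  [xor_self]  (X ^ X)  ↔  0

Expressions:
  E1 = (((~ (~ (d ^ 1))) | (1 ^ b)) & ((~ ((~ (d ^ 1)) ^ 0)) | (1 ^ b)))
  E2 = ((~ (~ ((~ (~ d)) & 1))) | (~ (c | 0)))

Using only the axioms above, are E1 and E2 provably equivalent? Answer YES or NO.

The axioms are sound identities: if E1 ↔* E2 then E1 and E2 evaluate identically under any assignment.
Under b=0, c=1, d=0: E1 evaluates to 1, E2 to 0. Distinct ⇒ no rewrite sequence connects them.

NO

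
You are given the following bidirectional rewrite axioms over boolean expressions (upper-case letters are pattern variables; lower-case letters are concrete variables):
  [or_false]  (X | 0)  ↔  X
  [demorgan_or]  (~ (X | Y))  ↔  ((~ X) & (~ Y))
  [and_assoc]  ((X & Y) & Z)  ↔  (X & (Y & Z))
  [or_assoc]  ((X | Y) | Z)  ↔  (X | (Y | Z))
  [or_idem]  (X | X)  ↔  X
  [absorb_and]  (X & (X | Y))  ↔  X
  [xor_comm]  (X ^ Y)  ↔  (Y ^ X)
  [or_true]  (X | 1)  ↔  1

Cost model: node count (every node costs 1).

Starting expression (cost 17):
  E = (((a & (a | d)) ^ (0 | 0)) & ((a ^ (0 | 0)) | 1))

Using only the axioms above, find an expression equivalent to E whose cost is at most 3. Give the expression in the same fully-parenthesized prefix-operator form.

(1) (a & (a | d))  =[absorb_and →]=  a    ⊢ ((a ^ (0 | 0)) & ((a ^ (0 | 0)) | 1))
(2) ((a ^ (0 | 0)) & ((a ^ (0 | 0)) | 1))  =[absorb_and →]=  (a ^ (0 | 0))
(3) (0 | 0)  =[or_false →]=  0    ⊢ cost 3, within 3

(a ^ 0)   [cost 3]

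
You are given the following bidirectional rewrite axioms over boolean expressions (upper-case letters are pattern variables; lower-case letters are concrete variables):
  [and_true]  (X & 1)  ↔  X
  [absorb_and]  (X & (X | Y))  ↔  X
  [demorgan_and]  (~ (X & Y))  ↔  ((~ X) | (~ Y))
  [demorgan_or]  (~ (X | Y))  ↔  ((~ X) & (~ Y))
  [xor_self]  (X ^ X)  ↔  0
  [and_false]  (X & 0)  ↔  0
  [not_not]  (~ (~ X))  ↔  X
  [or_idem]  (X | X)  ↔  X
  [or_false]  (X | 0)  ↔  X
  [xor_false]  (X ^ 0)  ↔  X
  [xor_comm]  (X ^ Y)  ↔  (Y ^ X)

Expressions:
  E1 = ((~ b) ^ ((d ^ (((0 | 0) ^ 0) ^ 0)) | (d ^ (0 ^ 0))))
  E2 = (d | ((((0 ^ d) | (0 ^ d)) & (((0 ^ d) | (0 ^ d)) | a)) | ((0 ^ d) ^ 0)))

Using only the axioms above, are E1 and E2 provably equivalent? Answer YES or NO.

NO

All listed rules preserve value, hence provable equivalence implies equal values everywhere; look for a separating assignment.
a=0, b=0, d=0 gives E1 ↦ 1, E2 ↦ 0; values differ ⇒ not provably equivalent.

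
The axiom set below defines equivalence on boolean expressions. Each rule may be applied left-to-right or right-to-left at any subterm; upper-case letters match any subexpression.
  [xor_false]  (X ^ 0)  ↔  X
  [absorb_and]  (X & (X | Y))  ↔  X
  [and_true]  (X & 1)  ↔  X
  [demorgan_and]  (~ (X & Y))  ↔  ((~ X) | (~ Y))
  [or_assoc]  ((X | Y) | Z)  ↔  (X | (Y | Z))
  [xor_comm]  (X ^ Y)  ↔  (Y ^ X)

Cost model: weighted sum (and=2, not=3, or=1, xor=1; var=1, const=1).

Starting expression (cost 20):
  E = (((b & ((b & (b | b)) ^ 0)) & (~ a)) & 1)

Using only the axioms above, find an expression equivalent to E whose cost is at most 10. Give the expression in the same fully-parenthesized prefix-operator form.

(1) (b & (b | b))  =[absorb_and →]=  b    ⊢ (((b & (b ^ 0)) & (~ a)) & 1)
(2) (((b & (b ^ 0)) & (~ a)) & 1)  =[and_true →]=  ((b & (b ^ 0)) & (~ a))
(3) (b ^ 0)  =[xor_false →]=  b    ⊢ cost 10, within 10

((b & b) & (~ a))   [cost 10]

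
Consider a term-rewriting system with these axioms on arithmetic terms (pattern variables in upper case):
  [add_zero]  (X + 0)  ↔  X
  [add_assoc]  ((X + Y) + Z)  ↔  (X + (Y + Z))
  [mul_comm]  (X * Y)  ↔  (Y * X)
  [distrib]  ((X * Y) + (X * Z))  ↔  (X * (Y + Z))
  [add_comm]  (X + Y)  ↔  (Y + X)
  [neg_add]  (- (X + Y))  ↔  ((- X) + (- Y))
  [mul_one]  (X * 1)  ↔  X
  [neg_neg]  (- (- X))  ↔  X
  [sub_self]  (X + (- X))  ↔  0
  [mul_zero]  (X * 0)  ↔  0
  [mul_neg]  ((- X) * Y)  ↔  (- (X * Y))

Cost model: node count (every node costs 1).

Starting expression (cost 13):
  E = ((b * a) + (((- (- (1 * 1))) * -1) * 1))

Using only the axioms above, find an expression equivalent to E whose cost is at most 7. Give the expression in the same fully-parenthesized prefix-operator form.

((b * a) + (1 * -1))   [cost 7]

1. [mul_one →] (((- (- (1 * 1))) * -1) * 1)  →  ((- (- (1 * 1))) * -1);  E = ((b * a) + ((- (- (1 * 1))) * -1))
2. [mul_one →] (1 * 1)  →  1;  E = ((b * a) + ((- (- 1)) * -1))
3. [neg_neg →] (- (- 1))  →  1;  cost 7 ≤ 7, done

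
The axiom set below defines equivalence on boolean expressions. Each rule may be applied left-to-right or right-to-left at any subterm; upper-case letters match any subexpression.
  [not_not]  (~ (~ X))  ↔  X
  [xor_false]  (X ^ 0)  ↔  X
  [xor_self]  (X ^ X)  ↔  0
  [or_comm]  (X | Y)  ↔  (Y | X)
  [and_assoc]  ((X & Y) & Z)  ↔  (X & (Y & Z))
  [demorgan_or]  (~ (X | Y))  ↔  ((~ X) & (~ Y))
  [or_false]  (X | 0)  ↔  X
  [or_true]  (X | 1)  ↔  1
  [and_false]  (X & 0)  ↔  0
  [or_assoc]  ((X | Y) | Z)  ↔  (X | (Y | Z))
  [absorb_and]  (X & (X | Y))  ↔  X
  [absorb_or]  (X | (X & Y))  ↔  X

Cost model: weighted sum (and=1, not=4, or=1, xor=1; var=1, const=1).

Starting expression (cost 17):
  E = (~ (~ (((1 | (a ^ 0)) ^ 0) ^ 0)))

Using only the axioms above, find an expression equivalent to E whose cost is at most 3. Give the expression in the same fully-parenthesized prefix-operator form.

(1 | a)   [cost 3]

1. [xor_false →] (((1 | (a ^ 0)) ^ 0) ^ 0)  →  ((1 | (a ^ 0)) ^ 0);  E = (~ (~ ((1 | (a ^ 0)) ^ 0)))
2. [not_not →] (~ (~ ((1 | (a ^ 0)) ^ 0)))  →  ((1 | (a ^ 0)) ^ 0)
3. [xor_false →] (a ^ 0)  →  a;  E = ((1 | a) ^ 0)
4. [xor_false →] ((1 | a) ^ 0)  →  (1 | a);  cost 3 ≤ 3, done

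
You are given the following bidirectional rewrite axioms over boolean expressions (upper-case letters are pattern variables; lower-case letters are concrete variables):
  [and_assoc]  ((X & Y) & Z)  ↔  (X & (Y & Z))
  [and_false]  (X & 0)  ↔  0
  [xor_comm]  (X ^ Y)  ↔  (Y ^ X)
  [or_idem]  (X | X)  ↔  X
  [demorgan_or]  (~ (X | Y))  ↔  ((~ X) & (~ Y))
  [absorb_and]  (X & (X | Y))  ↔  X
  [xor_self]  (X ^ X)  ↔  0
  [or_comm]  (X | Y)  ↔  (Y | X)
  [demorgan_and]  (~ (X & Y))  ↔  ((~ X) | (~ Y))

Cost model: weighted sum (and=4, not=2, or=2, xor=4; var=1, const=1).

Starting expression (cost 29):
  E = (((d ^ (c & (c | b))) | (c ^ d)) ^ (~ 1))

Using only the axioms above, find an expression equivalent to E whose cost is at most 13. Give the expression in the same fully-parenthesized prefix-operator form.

step 1: absorb_and (→) rewrites (c & (c | b)) into c, now (((d ^ c) | (c ^ d)) ^ (~ 1))
step 2: xor_comm (→) rewrites (c ^ d) into (d ^ c), now (((d ^ c) | (d ^ c)) ^ (~ 1))
step 3: or_idem (→) rewrites ((d ^ c) | (d ^ c)) into (d ^ c), reaching cost 13 (bound 13)

((d ^ c) ^ (~ 1))   [cost 13]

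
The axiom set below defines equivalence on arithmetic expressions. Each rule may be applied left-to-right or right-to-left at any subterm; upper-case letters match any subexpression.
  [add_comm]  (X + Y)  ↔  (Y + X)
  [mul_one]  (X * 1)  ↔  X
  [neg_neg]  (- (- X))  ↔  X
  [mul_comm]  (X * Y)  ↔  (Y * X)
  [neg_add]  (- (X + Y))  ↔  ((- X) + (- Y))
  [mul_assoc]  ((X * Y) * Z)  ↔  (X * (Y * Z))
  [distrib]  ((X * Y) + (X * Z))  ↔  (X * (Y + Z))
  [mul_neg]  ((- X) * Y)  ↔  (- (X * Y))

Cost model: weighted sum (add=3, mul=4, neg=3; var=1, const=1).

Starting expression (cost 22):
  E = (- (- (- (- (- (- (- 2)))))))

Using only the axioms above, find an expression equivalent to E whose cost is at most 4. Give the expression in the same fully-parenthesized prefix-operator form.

1. [neg_neg →] (- (- (- (- (- (- 2))))))  →  (- (- (- (- 2))));  E = (- (- (- (- (- 2)))))
2. [neg_neg →] (- (- (- (- (- 2)))))  →  (- (- (- 2)))
3. [neg_neg →] (- (- 2))  →  2;  cost 4 ≤ 4, done

(- 2)   [cost 4]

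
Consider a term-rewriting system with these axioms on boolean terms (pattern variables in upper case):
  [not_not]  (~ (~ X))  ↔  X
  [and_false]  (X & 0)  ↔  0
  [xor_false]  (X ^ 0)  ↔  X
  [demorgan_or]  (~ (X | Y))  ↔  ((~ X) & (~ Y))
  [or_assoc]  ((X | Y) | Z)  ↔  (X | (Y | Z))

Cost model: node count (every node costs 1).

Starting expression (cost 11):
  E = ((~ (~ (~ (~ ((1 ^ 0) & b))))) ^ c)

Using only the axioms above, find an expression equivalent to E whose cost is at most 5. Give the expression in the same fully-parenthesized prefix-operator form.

((1 & b) ^ c)   [cost 5]

(1) (~ (~ (~ (~ ((1 ^ 0) & b)))))  =[not_not →]=  (~ (~ ((1 ^ 0) & b)))    ⊢ ((~ (~ ((1 ^ 0) & b))) ^ c)
(2) (~ (~ ((1 ^ 0) & b)))  =[not_not →]=  ((1 ^ 0) & b)    ⊢ (((1 ^ 0) & b) ^ c)
(3) (1 ^ 0)  =[xor_false →]=  1    ⊢ cost 5, within 5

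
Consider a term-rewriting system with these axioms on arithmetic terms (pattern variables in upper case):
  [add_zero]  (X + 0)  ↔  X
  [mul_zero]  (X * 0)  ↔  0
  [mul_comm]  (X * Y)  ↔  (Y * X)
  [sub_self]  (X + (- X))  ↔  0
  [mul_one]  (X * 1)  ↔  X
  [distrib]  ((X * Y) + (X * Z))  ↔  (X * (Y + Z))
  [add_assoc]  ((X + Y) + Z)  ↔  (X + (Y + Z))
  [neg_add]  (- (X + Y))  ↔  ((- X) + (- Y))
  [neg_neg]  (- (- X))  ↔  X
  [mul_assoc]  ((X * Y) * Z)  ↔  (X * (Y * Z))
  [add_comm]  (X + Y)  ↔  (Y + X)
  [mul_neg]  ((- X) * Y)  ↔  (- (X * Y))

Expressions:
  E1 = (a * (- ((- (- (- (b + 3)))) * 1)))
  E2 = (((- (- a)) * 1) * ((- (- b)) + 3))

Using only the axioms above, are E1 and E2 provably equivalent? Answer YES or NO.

YES

(1) ((- (- (- (b + 3)))) * 1)  =[mul_one →]=  (- (- (- (b + 3))))    ⊢ (a * (- (- (- (- (b + 3))))))
(2) (- (- (- (b + 3))))  =[neg_neg →]=  (- (b + 3))    ⊢ (a * (- (- (b + 3))))
(3) (- (- (b + 3)))  =[neg_neg →]=  (b + 3)    ⊢ (a * (b + 3))
(4) b  =[neg_neg ←]=  (- (- b))    ⊢ (a * ((- (- b)) + 3))
(5) a  =[mul_one ←]=  (a * 1)    ⊢ ((a * 1) * ((- (- b)) + 3))
(6) a  =[neg_neg ←]=  (- (- a))    ⊢ E2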